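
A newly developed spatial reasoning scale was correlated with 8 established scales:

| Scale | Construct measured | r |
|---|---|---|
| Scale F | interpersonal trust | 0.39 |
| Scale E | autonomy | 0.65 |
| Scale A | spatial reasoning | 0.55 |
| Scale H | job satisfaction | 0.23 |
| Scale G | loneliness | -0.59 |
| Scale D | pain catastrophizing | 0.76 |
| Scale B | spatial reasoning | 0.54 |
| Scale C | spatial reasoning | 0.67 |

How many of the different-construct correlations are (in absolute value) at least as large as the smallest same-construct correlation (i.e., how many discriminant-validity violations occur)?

Convergent (same construct = spatial reasoning): Scale A, Scale B, Scale C.
Smallest convergent = 0.54. Discriminant |r|: 0.39, 0.65, 0.23, 0.59, 0.76; count ≥ 0.54 → 3.

3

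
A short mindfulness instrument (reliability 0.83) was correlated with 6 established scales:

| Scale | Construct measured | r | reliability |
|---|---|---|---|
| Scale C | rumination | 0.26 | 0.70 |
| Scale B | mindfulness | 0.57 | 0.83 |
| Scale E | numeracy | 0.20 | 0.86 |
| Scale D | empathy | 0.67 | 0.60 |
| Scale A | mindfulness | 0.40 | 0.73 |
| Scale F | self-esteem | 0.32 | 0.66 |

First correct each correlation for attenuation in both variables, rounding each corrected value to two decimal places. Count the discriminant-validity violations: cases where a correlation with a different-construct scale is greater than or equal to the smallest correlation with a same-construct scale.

Disattenuated r (r / √(r_scale · r_new)):
  Scale C (disc): 0.26 / √(0.70·0.83) = 0.34
  Scale B (conv): 0.57 / √(0.83·0.83) = 0.69
  Scale E (disc): 0.20 / √(0.86·0.83) = 0.24
  Scale D (disc): 0.67 / √(0.60·0.83) = 0.95
  Scale A (conv): 0.40 / √(0.73·0.83) = 0.51
  Scale F (disc): 0.32 / √(0.66·0.83) = 0.43
Smallest convergent = 0.51. Discriminant values: 0.34, 0.24, 0.95, 0.43; count ≥ 0.51 → 1.

1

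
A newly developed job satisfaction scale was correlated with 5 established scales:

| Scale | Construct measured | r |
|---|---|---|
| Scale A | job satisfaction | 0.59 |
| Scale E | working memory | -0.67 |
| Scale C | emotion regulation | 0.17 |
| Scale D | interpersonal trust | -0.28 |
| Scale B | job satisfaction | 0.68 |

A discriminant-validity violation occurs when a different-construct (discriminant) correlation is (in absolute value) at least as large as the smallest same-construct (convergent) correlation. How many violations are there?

Convergent (same construct = job satisfaction): Scale A, Scale B.
Smallest convergent = 0.59. Discriminant |r|: 0.67, 0.17, 0.28; count ≥ 0.59 → 1.

1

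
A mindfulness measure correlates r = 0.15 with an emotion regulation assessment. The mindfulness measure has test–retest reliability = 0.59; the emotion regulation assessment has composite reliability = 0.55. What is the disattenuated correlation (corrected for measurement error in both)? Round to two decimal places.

r_true = r_obs / √(r_xx · r_yy) = 0.15 / √(0.59 × 0.55) = 0.15 / √0.3245 = 0.15 / 0.5696 ≈ 0.26.

0.26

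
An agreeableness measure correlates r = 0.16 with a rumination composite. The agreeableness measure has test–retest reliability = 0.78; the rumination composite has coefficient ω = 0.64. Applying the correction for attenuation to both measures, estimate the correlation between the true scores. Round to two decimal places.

r_true = r_obs / √(r_xx · r_yy) = 0.16 / √(0.78 × 0.64) = 0.16 / √0.4992 = 0.16 / 0.7065 ≈ 0.23.

0.23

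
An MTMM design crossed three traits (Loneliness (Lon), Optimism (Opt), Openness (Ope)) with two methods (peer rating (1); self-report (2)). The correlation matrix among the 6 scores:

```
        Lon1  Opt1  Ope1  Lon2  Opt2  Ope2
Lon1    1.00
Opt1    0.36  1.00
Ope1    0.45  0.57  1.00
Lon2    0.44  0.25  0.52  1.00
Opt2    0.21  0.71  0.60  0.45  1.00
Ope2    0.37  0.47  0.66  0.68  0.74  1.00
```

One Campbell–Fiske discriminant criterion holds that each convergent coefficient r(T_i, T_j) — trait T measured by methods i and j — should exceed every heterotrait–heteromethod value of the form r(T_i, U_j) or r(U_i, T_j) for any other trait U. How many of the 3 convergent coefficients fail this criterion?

1

Checking each validity diagonal entry against its comparison values:
Lon (methods 1·2): 0.44 vs {0.21, 0.25, 0.37, 0.52} → fail.
Opt (methods 1·2): 0.71 vs {0.25, 0.21, 0.47, 0.60} → pass.
Ope (methods 1·2): 0.66 vs {0.52, 0.37, 0.60, 0.47} → pass.
1 of 3 fail.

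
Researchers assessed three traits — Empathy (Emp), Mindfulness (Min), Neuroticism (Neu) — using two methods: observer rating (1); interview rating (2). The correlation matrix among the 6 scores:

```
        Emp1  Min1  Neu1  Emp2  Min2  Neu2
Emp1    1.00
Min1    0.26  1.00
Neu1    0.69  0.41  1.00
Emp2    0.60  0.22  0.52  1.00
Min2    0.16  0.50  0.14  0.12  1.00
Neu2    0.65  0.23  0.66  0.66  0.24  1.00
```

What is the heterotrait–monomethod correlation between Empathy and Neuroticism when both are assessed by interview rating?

Different traits, same method: r(Emp2, Neu2) = 0.66.

0.66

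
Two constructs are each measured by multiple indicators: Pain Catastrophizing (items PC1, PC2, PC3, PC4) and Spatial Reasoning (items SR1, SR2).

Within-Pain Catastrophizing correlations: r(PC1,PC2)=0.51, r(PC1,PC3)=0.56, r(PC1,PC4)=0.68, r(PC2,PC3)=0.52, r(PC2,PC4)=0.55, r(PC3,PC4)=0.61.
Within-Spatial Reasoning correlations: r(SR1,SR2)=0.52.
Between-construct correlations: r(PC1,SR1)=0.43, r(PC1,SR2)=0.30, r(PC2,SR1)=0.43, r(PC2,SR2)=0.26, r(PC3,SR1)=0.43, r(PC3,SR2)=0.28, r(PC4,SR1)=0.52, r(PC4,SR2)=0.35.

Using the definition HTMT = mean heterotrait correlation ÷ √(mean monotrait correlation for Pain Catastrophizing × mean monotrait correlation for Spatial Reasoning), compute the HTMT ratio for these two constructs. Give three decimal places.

0.688

Between-construct mean = 3.00/8 = 0.3750.
Mean within-PC = 3.43/6 = 0.5717; mean within-SR = 0.52/1 = 0.5200.
Geometric mean = √(0.5717 × 0.5200) = 0.5452.
HTMT = 0.3750 / 0.5452 = 0.688.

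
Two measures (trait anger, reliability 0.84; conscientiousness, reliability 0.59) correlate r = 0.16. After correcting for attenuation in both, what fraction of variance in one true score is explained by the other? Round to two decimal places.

0.05

Disattenuated r = 0.16 / √(0.84 × 0.59) = 0.16 / 0.7040 = 0.2273.
Shared true-score variance = 0.2273² = 0.0517 ≈ 0.05.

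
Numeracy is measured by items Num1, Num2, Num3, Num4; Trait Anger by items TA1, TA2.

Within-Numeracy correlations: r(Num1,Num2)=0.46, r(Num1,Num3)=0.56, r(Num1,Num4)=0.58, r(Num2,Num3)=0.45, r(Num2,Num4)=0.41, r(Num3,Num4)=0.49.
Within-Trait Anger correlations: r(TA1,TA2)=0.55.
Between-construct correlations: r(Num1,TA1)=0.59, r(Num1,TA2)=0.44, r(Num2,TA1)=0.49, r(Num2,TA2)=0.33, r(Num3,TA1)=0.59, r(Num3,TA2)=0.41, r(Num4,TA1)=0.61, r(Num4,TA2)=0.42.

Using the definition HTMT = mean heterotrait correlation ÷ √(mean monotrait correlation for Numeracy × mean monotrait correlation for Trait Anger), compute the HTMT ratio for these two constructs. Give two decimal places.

Mean between = 3.88/8 = 0.4850.
Mean within-Num = 2.95/6 = 0.4917; mean within-TA = 0.55/1 = 0.5500.
Geometric mean = √(0.4917 × 0.5500) = 0.5200.
HTMT = 0.4850 / 0.5200 = 0.93.

0.93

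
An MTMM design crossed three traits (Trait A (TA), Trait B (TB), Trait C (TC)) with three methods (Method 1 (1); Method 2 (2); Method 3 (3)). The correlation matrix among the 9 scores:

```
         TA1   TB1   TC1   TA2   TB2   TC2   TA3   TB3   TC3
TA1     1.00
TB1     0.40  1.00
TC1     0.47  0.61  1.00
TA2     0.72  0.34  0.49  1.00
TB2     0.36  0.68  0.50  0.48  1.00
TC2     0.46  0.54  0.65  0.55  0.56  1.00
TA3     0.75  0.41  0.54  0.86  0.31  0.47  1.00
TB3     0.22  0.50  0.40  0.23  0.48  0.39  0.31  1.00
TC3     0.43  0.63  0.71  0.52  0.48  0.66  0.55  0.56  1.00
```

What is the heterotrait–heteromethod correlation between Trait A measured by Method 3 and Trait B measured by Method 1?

Different traits and methods: r(TA3, TB1) = 0.41.

0.41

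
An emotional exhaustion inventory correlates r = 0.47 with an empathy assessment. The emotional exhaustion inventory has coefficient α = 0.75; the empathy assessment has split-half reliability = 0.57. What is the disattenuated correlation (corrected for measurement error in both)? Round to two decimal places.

r_true = r_obs / √(r_xx · r_yy) = 0.47 / √(0.75 × 0.57) = 0.47 / √0.4275 = 0.47 / 0.6538 ≈ 0.72.

0.72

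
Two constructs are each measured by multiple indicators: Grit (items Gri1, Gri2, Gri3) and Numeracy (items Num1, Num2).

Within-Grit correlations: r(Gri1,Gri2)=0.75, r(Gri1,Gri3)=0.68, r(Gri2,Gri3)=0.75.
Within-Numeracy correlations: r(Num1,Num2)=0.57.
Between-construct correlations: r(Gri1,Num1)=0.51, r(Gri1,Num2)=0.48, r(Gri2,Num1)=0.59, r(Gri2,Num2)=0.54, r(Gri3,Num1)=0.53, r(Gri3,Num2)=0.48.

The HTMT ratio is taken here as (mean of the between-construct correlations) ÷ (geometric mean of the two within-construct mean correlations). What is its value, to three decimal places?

Between-construct mean = 3.13/6 = 0.5217.
Mean within-Gri = 2.18/3 = 0.7267; mean within-Num = 0.57/1 = 0.5700.
Geometric mean = √(0.7267 × 0.5700) = 0.6436.
HTMT = 0.5217 / 0.6436 = 0.811.

0.811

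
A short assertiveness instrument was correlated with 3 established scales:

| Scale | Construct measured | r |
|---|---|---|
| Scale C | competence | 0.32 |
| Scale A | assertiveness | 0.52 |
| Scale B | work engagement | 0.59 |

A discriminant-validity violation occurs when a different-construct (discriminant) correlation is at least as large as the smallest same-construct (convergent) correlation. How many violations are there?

Convergent (same construct = assertiveness): Scale A.
Smallest convergent = 0.52. Discriminant values: 0.32, 0.59; count ≥ 0.52 → 1.

1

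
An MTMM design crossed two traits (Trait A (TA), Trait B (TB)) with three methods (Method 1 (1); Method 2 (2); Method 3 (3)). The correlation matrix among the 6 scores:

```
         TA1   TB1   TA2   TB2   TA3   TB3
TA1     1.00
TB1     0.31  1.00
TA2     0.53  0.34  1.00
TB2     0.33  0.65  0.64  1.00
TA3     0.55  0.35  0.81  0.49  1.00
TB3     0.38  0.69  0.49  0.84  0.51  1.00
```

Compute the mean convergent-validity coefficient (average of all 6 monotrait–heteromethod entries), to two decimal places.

0.68

Convergent values: 0.53, 0.55, 0.81, 0.65, 0.69, 0.84; mean = 4.07/6 = 0.68.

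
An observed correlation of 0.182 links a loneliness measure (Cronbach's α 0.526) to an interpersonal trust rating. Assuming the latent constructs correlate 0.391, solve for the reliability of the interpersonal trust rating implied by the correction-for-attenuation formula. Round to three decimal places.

0.412

r_true = r_obs / √(r_xx · r_yy) ⇒ 0.391 = 0.182 / √(0.526 · r_yy).
√(0.526 · r_yy) = 0.182 / 0.391 = 0.4655; 0.526 · r_yy = 0.2167; r_yy = 0.2167 / 0.526 ≈ 0.412.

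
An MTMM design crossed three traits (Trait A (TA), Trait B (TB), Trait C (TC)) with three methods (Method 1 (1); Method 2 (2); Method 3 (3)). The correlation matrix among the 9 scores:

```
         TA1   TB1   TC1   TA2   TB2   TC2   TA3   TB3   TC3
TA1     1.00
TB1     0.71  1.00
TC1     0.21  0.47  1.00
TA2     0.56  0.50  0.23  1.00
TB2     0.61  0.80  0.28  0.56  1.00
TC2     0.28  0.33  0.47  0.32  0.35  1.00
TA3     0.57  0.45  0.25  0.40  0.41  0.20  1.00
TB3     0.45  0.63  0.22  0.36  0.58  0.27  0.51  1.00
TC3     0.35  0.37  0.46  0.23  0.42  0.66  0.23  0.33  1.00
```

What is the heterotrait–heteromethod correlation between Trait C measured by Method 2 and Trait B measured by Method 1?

0.33

Different traits and methods: r(TC2, TB1) = 0.33.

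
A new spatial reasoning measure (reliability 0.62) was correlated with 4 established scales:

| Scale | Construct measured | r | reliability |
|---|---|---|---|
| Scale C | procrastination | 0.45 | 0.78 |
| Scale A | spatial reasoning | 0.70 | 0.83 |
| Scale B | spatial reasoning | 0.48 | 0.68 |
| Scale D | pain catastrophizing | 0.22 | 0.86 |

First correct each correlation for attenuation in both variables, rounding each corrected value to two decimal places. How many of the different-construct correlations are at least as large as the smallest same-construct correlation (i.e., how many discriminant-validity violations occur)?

Disattenuated r (r / √(r_scale · r_new)):
  Scale C (disc): 0.45 / √(0.78·0.62) = 0.65
  Scale A (conv): 0.70 / √(0.83·0.62) = 0.98
  Scale B (conv): 0.48 / √(0.68·0.62) = 0.74
  Scale D (disc): 0.22 / √(0.86·0.62) = 0.30
Smallest convergent = 0.74. Discriminant values: 0.65, 0.30; count ≥ 0.74 → 0.

0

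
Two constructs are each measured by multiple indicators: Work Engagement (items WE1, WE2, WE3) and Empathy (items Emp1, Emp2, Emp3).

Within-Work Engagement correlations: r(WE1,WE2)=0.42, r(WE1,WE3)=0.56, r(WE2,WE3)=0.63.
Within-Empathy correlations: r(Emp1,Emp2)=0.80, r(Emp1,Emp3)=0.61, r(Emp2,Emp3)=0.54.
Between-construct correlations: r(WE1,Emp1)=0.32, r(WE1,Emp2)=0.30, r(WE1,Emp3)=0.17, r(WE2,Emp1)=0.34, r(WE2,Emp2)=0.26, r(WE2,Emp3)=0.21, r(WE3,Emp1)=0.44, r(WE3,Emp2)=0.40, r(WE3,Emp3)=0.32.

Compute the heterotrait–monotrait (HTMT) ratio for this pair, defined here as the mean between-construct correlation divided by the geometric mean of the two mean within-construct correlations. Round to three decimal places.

Mean heterotrait r = 2.76/9 = 0.3067.
Mean within-WE = 1.61/3 = 0.5367; mean within-Emp = 1.95/3 = 0.6500.
Geometric mean = √(0.5367 × 0.6500) = 0.5906.
HTMT = 0.3067 / 0.5906 = 0.519.

0.519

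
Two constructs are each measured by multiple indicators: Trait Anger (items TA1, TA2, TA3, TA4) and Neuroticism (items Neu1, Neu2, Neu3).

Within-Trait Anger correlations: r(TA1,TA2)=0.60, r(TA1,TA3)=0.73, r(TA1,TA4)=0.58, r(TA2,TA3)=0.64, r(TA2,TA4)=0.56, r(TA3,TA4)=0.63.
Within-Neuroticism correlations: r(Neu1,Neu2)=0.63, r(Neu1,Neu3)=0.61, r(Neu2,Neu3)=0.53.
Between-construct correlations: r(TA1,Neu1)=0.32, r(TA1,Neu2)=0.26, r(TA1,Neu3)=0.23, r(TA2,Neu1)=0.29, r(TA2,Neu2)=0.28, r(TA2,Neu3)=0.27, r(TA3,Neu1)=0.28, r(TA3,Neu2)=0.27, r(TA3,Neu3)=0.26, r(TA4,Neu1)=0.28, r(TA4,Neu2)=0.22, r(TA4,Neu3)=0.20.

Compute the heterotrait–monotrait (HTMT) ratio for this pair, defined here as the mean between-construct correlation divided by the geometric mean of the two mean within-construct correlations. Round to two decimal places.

Between-construct mean = 3.16/12 = 0.2633.
Mean within-TA = 3.74/6 = 0.6233; mean within-Neu = 1.77/3 = 0.5900.
Geometric mean = √(0.6233 × 0.5900) = 0.6064.
HTMT = 0.2633 / 0.6064 = 0.43.

0.43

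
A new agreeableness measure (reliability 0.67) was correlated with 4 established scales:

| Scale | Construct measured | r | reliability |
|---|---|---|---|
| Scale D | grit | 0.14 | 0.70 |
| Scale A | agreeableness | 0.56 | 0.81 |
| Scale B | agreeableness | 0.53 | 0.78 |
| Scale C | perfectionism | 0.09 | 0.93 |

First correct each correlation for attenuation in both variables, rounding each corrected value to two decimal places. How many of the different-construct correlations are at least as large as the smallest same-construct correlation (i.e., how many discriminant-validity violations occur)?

0

Disattenuated r (r / √(r_scale · r_new)):
  Scale D (disc): 0.14 / √(0.70·0.67) = 0.20
  Scale A (conv): 0.56 / √(0.81·0.67) = 0.76
  Scale B (conv): 0.53 / √(0.78·0.67) = 0.73
  Scale C (disc): 0.09 / √(0.93·0.67) = 0.11
Smallest convergent = 0.73. Discriminant values: 0.20, 0.11; count ≥ 0.73 → 0.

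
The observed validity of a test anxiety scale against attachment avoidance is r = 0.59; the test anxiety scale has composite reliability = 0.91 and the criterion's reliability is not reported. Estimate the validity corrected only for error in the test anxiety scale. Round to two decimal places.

0.62

Single correction: r_c = r_obs / √r_xx = 0.59 / √0.91 = 0.59 / 0.9539 ≈ 0.62.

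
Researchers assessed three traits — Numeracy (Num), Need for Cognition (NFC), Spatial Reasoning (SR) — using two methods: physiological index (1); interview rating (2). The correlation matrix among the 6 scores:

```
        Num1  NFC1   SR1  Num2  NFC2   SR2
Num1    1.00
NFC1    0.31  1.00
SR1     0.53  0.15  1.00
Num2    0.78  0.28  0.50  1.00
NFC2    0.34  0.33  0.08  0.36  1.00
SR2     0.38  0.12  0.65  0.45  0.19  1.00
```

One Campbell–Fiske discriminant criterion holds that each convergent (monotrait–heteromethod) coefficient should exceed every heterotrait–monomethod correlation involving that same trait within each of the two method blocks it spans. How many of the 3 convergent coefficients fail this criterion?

Each convergent coefficient versus the relevant comparison correlations:
Num (methods 1·2): 0.78 vs {0.31, 0.36, 0.53, 0.45} → pass.
NFC (methods 1·2): 0.33 vs {0.31, 0.36, 0.15, 0.19} → fail.
SR (methods 1·2): 0.65 vs {0.53, 0.45, 0.15, 0.19} → pass.
1 of 3 fail.

1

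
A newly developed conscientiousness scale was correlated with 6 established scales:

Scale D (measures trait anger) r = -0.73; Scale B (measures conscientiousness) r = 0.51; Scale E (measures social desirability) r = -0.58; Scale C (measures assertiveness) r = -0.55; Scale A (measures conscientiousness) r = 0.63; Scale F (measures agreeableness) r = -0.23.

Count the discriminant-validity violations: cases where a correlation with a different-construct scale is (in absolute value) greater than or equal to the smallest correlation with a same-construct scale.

3

Convergent (same construct = conscientiousness): Scale B, Scale A.
Smallest convergent = 0.51. Discriminant |r|: 0.73, 0.58, 0.55, 0.23; count ≥ 0.51 → 3.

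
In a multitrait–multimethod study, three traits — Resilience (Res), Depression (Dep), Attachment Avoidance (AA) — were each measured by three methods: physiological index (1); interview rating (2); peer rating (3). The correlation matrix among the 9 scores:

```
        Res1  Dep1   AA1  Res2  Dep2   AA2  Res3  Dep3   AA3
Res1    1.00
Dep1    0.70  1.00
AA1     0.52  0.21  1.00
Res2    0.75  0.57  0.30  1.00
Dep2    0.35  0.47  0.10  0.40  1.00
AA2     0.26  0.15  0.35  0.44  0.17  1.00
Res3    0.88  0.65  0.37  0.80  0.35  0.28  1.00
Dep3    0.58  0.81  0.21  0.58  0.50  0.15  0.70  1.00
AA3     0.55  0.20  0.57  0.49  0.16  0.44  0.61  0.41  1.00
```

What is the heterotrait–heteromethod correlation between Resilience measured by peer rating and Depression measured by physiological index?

Different traits and methods: r(Res3, Dep1) = 0.65.

0.65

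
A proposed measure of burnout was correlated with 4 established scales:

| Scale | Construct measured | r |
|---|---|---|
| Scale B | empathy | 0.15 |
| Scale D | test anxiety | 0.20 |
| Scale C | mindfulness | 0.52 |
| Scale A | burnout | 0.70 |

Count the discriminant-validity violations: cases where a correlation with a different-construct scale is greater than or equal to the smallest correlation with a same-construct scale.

0

Convergent (same construct = burnout): Scale A.
Smallest convergent = 0.70. Discriminant values: 0.15, 0.20, 0.52; count ≥ 0.70 → 0.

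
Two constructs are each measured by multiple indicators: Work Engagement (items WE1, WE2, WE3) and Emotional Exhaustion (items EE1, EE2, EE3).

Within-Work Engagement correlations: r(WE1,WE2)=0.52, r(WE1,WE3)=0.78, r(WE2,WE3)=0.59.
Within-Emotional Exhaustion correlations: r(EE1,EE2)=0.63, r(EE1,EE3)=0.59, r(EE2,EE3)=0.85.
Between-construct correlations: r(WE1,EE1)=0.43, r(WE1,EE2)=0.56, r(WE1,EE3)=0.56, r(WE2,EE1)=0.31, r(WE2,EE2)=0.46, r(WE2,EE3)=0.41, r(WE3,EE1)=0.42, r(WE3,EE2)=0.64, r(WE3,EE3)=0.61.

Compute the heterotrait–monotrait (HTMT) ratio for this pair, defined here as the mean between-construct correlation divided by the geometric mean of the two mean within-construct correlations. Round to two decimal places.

0.74

Mean heterotrait r = 4.40/9 = 0.4889.
Mean within-WE = 1.89/3 = 0.6300; mean within-EE = 2.07/3 = 0.6900.
Geometric mean = √(0.6300 × 0.6900) = 0.6593.
HTMT = 0.4889 / 0.6593 = 0.74.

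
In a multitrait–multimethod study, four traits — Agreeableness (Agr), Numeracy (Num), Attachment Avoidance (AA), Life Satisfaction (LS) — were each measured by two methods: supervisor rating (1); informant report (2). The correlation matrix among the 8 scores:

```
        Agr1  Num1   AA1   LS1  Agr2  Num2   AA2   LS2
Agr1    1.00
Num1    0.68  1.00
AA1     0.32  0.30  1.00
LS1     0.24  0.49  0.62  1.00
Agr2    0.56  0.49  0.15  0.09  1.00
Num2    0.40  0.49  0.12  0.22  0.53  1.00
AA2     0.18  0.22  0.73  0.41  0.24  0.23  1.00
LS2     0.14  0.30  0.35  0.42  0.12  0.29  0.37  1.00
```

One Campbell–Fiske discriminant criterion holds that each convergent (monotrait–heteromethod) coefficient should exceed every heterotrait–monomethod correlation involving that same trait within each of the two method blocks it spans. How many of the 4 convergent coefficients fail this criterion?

Checking each validity diagonal entry against its comparison values:
Agr (methods 1·2): 0.56 vs {0.68, 0.53, 0.32, 0.24, 0.24, 0.12} → fail.
Num (methods 1·2): 0.49 vs {0.68, 0.53, 0.30, 0.23, 0.49, 0.29} → fail.
AA (methods 1·2): 0.73 vs {0.32, 0.24, 0.30, 0.23, 0.62, 0.37} → pass.
LS (methods 1·2): 0.42 vs {0.24, 0.12, 0.49, 0.29, 0.62, 0.37} → fail.
3 of 4 fail.

3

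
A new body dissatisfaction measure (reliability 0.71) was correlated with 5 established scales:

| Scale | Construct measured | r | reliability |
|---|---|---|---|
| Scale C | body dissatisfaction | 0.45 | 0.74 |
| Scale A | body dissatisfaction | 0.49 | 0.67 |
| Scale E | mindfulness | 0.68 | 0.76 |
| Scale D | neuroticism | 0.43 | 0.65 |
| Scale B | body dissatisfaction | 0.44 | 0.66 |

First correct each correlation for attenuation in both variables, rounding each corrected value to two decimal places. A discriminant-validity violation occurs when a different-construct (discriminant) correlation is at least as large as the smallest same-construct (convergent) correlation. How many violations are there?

2

Disattenuated r (r / √(r_scale · r_new)):
  Scale C (conv): 0.45 / √(0.74·0.71) = 0.62
  Scale A (conv): 0.49 / √(0.67·0.71) = 0.71
  Scale E (disc): 0.68 / √(0.76·0.71) = 0.93
  Scale D (disc): 0.43 / √(0.65·0.71) = 0.63
  Scale B (conv): 0.44 / √(0.66·0.71) = 0.64
Smallest convergent = 0.62. Discriminant values: 0.93, 0.63; count ≥ 0.62 → 2.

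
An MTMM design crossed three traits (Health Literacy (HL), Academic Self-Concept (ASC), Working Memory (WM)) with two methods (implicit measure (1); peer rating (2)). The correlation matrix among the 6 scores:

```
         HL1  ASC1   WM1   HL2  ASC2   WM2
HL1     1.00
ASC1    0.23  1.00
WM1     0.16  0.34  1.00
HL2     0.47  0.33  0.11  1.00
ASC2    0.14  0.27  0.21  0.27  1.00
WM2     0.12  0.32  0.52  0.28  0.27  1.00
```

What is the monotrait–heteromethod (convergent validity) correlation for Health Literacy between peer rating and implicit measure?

Same trait (HL), different methods: r(HL2, HL1) = 0.47.

0.47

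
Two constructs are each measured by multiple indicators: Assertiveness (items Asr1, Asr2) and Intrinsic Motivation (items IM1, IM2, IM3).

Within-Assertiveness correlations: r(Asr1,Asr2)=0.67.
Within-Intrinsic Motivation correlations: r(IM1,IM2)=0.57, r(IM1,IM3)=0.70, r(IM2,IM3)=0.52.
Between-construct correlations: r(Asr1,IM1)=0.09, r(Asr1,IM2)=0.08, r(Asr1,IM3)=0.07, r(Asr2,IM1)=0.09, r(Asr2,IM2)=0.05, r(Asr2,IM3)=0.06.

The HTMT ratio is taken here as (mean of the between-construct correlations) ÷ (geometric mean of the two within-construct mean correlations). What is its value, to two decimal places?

Between-construct mean = 0.44/6 = 0.0733.
Mean within-Asr = 0.67/1 = 0.6700; mean within-IM = 1.79/3 = 0.5967.
Geometric mean = √(0.6700 × 0.5967) = 0.6323.
HTMT = 0.0733 / 0.6323 = 0.12.

0.12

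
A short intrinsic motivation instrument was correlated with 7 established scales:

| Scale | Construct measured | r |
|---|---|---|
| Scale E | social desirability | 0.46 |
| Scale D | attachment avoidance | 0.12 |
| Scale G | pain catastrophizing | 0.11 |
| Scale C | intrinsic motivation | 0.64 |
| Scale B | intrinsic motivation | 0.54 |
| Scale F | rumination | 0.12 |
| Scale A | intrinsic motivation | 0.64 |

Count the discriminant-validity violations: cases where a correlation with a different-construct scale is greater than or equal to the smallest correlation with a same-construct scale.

Convergent (same construct = intrinsic motivation): Scale C, Scale B, Scale A.
Smallest convergent = 0.54. Discriminant values: 0.46, 0.12, 0.11, 0.12; count ≥ 0.54 → 0.

0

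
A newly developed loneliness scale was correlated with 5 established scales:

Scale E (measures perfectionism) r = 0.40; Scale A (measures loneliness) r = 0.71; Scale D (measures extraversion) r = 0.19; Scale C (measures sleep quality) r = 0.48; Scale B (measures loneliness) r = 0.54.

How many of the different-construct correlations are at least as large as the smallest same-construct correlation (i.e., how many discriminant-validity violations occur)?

Convergent (same construct = loneliness): Scale A, Scale B.
Smallest convergent = 0.54. Discriminant values: 0.40, 0.19, 0.48; count ≥ 0.54 → 0.

0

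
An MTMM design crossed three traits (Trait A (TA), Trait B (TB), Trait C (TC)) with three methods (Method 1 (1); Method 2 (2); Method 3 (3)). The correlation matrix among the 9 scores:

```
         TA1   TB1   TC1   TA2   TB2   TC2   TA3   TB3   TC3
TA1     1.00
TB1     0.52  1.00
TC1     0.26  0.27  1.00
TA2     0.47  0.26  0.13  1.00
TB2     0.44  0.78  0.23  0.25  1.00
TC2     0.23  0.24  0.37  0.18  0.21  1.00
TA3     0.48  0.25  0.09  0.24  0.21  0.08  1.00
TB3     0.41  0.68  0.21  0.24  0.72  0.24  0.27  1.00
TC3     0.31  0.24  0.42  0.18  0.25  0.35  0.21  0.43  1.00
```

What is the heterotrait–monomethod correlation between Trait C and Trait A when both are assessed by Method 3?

Different traits, same method: r(TC3, TA3) = 0.21.

0.21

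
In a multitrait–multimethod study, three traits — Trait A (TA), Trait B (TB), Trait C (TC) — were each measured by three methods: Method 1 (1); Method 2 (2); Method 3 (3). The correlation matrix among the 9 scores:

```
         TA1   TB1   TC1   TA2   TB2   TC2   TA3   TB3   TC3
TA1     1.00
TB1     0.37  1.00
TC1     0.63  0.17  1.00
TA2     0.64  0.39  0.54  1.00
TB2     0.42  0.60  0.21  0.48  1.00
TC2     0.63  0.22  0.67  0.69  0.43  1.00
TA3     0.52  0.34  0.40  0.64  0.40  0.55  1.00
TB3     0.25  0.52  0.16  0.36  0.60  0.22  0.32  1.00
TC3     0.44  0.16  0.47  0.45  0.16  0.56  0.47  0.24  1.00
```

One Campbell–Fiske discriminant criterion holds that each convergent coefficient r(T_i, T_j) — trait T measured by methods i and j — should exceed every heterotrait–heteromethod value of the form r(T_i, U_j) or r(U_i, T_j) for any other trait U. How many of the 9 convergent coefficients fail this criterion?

0

Each convergent coefficient versus the relevant comparison correlations:
TA (methods 1·2): 0.64 vs {0.42, 0.39, 0.63, 0.54} → pass.
TA (methods 1·3): 0.52 vs {0.25, 0.34, 0.44, 0.40} → pass.
TA (methods 2·3): 0.64 vs {0.36, 0.40, 0.45, 0.55} → pass.
TB (methods 1·2): 0.60 vs {0.39, 0.42, 0.22, 0.21} → pass.
TB (methods 1·3): 0.52 vs {0.34, 0.25, 0.16, 0.16} → pass.
TB (methods 2·3): 0.60 vs {0.40, 0.36, 0.16, 0.22} → pass.
TC (methods 1·2): 0.67 vs {0.54, 0.63, 0.21, 0.22} → pass.
TC (methods 1·3): 0.47 vs {0.40, 0.44, 0.16, 0.16} → pass.
TC (methods 2·3): 0.56 vs {0.55, 0.45, 0.22, 0.16} → pass.
0 of 9 fail.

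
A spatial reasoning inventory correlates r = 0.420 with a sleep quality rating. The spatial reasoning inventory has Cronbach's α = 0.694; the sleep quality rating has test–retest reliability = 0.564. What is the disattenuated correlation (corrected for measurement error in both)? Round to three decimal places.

r_true = r_obs / √(r_xx · r_yy) = 0.420 / √(0.694 × 0.564) = 0.420 / √0.391416 = 0.420 / 0.6256 ≈ 0.671.

0.671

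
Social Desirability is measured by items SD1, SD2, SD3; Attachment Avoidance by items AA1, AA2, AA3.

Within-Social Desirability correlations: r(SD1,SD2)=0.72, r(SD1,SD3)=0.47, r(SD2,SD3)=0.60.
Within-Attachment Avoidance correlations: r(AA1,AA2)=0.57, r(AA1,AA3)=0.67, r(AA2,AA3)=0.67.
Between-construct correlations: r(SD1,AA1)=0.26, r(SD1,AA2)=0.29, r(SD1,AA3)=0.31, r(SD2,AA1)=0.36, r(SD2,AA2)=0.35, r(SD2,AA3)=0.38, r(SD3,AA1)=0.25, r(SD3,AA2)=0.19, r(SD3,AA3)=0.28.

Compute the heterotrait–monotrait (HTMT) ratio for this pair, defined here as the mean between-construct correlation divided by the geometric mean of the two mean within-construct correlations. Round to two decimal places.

0.48

Mean between = 2.67/9 = 0.2967.
Mean within-SD = 1.79/3 = 0.5967; mean within-AA = 1.91/3 = 0.6367.
Geometric mean = √(0.5967 × 0.6367) = 0.6164.
HTMT = 0.2967 / 0.6164 = 0.48.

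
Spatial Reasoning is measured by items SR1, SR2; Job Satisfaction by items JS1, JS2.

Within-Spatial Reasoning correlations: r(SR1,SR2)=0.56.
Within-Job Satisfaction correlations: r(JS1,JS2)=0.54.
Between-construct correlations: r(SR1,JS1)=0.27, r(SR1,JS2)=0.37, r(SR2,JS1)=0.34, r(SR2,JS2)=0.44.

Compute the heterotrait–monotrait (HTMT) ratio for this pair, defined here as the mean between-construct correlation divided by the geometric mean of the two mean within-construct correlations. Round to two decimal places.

0.65

Between-construct mean = 1.42/4 = 0.3550.
Mean within-SR = 0.56/1 = 0.5600; mean within-JS = 0.54/1 = 0.5400.
Geometric mean = √(0.5600 × 0.5400) = 0.5499.
HTMT = 0.3550 / 0.5499 = 0.65.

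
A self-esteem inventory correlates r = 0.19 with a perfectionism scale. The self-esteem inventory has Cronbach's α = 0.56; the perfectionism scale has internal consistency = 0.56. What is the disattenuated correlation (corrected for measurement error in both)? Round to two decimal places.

r_true = r_obs / √(r_xx · r_yy) = 0.19 / √(0.56 × 0.56) = 0.19 / √0.3136 = 0.19 / 0.5600 ≈ 0.34.

0.34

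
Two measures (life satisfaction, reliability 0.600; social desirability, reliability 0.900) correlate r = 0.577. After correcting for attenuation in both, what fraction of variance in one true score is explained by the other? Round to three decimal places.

Disattenuated r = 0.577 / √(0.600 × 0.900) = 0.577 / 0.7348 = 0.7852.
Shared true-score variance = 0.7852² = 0.6165 ≈ 0.617.

0.617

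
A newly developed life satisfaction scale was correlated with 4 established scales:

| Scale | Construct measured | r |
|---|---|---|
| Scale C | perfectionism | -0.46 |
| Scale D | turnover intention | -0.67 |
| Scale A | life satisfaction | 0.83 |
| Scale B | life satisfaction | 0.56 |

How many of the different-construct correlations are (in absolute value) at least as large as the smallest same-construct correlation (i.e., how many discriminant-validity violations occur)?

1

Convergent (same construct = life satisfaction): Scale A, Scale B.
Smallest convergent = 0.56. Discriminant |r|: 0.46, 0.67; count ≥ 0.56 → 1.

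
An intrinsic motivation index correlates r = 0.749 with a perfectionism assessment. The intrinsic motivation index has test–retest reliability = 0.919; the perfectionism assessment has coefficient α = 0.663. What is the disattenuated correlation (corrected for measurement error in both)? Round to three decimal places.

r_true = r_obs / √(r_xx · r_yy) = 0.749 / √(0.919 × 0.663) = 0.749 / √0.609297 = 0.749 / 0.7806 ≈ 0.960.

0.960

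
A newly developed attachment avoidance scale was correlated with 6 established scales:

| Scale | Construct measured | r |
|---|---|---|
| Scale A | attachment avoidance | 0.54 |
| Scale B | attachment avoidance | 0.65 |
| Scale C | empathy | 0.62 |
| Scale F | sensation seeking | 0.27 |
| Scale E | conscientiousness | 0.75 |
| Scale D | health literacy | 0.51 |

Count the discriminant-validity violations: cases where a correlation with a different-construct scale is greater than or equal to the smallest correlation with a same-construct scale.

2

Convergent (same construct = attachment avoidance): Scale A, Scale B.
Smallest convergent = 0.54. Discriminant values: 0.62, 0.27, 0.75, 0.51; count ≥ 0.54 → 2.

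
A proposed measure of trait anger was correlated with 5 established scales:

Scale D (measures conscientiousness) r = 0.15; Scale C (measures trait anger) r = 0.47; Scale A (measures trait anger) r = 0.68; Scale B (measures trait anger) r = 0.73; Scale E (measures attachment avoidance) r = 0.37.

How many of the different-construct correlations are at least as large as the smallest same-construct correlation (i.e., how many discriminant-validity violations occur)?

0

Convergent (same construct = trait anger): Scale C, Scale A, Scale B.
Smallest convergent = 0.47. Discriminant values: 0.15, 0.37; count ≥ 0.47 → 0.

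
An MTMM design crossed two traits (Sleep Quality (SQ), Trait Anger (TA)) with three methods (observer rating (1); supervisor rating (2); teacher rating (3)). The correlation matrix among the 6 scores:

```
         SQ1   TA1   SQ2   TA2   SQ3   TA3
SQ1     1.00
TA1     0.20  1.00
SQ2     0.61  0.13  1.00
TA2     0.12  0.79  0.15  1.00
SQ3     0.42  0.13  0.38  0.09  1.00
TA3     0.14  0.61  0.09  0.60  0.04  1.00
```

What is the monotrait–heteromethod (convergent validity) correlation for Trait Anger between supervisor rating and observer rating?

Same trait (TA), different methods: r(TA2, TA1) = 0.79.

0.79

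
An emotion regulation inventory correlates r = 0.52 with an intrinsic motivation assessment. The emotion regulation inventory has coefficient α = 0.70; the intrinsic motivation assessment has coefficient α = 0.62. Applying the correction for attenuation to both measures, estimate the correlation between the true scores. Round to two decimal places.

r_true = r_obs / √(r_xx · r_yy) = 0.52 / √(0.70 × 0.62) = 0.52 / √0.4340 = 0.52 / 0.6588 ≈ 0.79.

0.79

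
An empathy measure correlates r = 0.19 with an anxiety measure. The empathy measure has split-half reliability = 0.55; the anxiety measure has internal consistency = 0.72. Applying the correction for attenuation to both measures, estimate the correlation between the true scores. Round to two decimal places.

0.30

r_true = r_obs / √(r_xx · r_yy) = 0.19 / √(0.55 × 0.72) = 0.19 / √0.3960 = 0.19 / 0.6293 ≈ 0.30.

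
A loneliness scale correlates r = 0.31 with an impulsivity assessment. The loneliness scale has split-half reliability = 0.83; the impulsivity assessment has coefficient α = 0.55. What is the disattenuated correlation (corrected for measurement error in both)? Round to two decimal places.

0.46

r_true = r_obs / √(r_xx · r_yy) = 0.31 / √(0.83 × 0.55) = 0.31 / √0.4565 = 0.31 / 0.6756 ≈ 0.46.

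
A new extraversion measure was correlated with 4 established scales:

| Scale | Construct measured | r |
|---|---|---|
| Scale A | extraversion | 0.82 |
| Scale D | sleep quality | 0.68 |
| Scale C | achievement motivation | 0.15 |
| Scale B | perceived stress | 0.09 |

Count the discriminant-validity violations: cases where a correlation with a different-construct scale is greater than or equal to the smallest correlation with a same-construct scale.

0

Convergent (same construct = extraversion): Scale A.
Smallest convergent = 0.82. Discriminant values: 0.68, 0.15, 0.09; count ≥ 0.82 → 0.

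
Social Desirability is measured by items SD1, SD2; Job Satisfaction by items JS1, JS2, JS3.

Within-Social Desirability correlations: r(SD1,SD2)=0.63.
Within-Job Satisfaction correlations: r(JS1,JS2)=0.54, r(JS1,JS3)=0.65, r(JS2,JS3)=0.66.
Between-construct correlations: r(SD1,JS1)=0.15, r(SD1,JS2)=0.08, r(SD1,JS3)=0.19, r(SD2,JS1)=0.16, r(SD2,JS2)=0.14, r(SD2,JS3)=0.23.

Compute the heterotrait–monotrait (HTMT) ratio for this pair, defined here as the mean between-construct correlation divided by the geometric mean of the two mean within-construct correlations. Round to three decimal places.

0.254

Mean between = 0.95/6 = 0.1583.
Mean within-SD = 0.63/1 = 0.6300; mean within-JS = 1.85/3 = 0.6167.
Geometric mean = √(0.6300 × 0.6167) = 0.6233.
HTMT = 0.1583 / 0.6233 = 0.254.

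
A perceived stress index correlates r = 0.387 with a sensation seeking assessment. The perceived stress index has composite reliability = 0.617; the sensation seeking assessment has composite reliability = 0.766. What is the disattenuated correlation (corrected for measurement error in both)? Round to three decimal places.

r_true = r_obs / √(r_xx · r_yy) = 0.387 / √(0.617 × 0.766) = 0.387 / √0.472622 = 0.387 / 0.6875 ≈ 0.563.

0.563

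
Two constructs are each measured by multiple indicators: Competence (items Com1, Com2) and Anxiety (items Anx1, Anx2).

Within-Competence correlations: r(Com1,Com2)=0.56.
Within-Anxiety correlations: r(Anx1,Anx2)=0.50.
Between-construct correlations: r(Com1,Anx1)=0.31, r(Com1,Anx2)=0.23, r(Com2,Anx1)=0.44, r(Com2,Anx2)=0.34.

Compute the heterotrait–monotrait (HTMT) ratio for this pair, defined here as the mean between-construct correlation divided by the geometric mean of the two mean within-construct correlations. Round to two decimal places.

0.62

Mean between = 1.32/4 = 0.3300.
Mean within-Com = 0.56/1 = 0.5600; mean within-Anx = 0.50/1 = 0.5000.
Geometric mean = √(0.5600 × 0.5000) = 0.5292.
HTMT = 0.3300 / 0.5292 = 0.62.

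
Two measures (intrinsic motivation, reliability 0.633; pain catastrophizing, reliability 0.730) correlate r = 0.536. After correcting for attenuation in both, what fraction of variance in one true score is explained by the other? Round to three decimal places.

0.622

Disattenuated r = 0.536 / √(0.633 × 0.730) = 0.536 / 0.6798 = 0.7885.
Shared true-score variance = 0.7885² = 0.6217 ≈ 0.622.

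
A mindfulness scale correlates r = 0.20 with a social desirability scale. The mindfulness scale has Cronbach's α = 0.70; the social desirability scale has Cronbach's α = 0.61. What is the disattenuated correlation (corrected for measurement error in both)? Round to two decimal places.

r_true = r_obs / √(r_xx · r_yy) = 0.20 / √(0.70 × 0.61) = 0.20 / √0.4270 = 0.20 / 0.6535 ≈ 0.31.

0.31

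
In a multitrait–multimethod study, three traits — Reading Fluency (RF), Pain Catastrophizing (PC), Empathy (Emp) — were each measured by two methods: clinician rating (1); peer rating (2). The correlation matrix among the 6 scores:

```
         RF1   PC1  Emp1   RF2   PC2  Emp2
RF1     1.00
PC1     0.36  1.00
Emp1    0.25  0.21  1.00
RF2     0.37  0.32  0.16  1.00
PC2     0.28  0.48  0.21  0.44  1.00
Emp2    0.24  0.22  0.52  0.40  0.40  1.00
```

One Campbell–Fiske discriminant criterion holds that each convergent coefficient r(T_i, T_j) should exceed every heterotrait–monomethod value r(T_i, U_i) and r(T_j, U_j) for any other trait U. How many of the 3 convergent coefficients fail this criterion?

1

Convergent coefficients and their comparison sets:
RF (methods 1·2): 0.37 vs {0.36, 0.44, 0.25, 0.40} → fail.
PC (methods 1·2): 0.48 vs {0.36, 0.44, 0.21, 0.40} → pass.
Emp (methods 1·2): 0.52 vs {0.25, 0.40, 0.21, 0.40} → pass.
1 of 3 fail.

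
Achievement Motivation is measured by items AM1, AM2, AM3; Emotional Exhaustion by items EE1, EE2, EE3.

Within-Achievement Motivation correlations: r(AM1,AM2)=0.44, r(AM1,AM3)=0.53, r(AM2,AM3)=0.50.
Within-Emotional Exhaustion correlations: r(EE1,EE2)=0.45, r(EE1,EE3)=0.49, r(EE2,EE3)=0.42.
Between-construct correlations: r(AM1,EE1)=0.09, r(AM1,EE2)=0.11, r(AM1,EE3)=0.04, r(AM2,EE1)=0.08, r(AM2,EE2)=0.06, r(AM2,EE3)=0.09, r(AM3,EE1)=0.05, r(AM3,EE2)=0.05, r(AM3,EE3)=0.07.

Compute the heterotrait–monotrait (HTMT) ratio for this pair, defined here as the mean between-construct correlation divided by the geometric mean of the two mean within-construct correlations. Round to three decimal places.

0.151

Mean heterotrait r = 0.64/9 = 0.0711.
Mean within-AM = 1.47/3 = 0.4900; mean within-EE = 1.36/3 = 0.4533.
Geometric mean = √(0.4900 × 0.4533) = 0.4713.
HTMT = 0.0711 / 0.4713 = 0.151.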